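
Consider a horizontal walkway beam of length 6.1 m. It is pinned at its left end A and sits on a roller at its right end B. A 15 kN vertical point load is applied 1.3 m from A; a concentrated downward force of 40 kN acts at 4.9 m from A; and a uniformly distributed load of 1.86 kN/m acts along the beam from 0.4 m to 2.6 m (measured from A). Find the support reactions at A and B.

Resultant of the distributed load: 1.86 × 2.2 = 4.092 kN at 1.5 m from A.
Taking moments about A: B_y·6.1 − 15·1.3 − 40·4.9 − (1.86·2.2)·1.5 = 0 → B_y = 221.638/6.1 = 36.3341 ≈ 36.33 kN.
ΣF_y = 0: A_y + 36.3341 − 15 − 40 − 1.86·2.2 = 0 → A_y = 22.76 kN.
ΣF_x = 0: no horizontal applied forces, so A_x = 0.

A_x = 0, A_y = 22.76 kN, B_y = 36.33 kN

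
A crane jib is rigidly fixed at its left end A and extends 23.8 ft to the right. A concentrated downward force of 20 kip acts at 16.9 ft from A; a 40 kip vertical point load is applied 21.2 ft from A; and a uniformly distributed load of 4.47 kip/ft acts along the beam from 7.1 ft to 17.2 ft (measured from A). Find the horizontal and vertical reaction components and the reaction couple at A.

Resultant of the distributed load: 4.47 × 10.1 = 45.147 kip at 12.15 ft from A.
ΣF_x = 0: A_x = 0.
ΣF_y = 0: A_y − 20 − 40 − 4.47·10.1 = 0 → A_y = 105.1 kip.
ΣM about A: M_A − 20·16.9 − 40·21.2 − (4.47·10.1)·12.15 = 0 → M_A = 1735 kip·ft.

A_x = 0, A_y = 105.1 kip, M_A = 1735 kip·ft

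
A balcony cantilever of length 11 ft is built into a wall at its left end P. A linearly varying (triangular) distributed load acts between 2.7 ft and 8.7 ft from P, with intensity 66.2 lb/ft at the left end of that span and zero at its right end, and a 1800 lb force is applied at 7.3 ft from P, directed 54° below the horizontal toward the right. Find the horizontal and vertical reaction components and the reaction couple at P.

P_x = -1058 lb, P_y = 1655 lb, M_P = 11560 lb·ft

Resultant of the triangular load: ½ × 66.2 × 6 = 198.6 lb, acting at 4.7 ft from P (one-third of the span from the peak).
ΣF_x = 0: P_x + 1800·cos54° = 0 → P_x = -1058 lb.
ΣF_y = 0: P_y − ½·66.2·6 − 1800·sin54° = 0 → P_y = 1655 lb.
ΣM about P: M_P − (½·66.2·6)·4.7 − 1800·sin54°·7.3 = 0 → M_P = 11560 lb·ft.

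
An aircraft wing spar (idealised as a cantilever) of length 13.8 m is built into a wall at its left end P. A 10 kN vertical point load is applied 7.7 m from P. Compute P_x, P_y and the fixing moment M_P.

ΣF_x = 0: P_x = 0.
ΣF_y = 0: P_y − 10 = 0 → P_y = 10.00 kN.
ΣM about P: M_P − 10·7.7 = 0 → M_P = 77.00 kN·m.

P_x = 0, P_y = 10.00 kN, M_P = 77.00 kN·m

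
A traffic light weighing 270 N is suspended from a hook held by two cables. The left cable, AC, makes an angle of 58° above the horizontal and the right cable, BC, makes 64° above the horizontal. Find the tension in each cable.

ΣF_x = 0: −T_AC·cos58° + T_BC·cos64° = 0 → T_BC = 1.20884·T_AC.
ΣF_y = 0: T_AC·sin58° + T_BC·sin64° = 270.
Substitute: T_AC·(0.848048 + 1.20884·0.898794) = 270 → T_AC = 139.568 ≈ 139.6 N.
Then T_BC = 1.20884 × 139.568 = 168.7 N.

T_AC = 139.6 N, T_BC = 168.7 N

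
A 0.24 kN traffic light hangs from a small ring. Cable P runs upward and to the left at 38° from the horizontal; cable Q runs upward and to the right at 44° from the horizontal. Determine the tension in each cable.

ΣF_x = 0: −T_P·cos38° + T_Q·cos44° = 0 → T_Q = 1.09546·T_P.
ΣF_y = 0: T_P·sin38° + T_Q·sin44° = 0.24.
Substitute: T_P·(0.615661 + 1.09546·0.694658) = 0.24 → T_P = 0.174339 ≈ 0.1743 kN.
Then T_Q = 1.09546 × 0.174339 = 0.1910 kN.

T_P = 0.1743 kN, T_Q = 0.1910 kN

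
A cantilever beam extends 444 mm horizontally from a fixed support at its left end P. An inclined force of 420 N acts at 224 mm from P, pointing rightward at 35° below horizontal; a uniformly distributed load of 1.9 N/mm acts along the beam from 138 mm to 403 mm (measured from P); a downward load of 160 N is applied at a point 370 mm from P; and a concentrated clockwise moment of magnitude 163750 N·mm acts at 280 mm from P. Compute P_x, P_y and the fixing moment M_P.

P_x = -344.0 N, P_y = 904.4 N, M_P = 413100 N·mm

Resultant of the distributed load: 1.9 × 265 = 503.5 N at 270.5 mm from P.
ΣF_x = 0: P_x + 420·cos35° = 0 → P_x = -344.0 N.
ΣF_y = 0: P_y − 420·sin35° − 1.9·265 − 160 = 0 → P_y = 904.4 N.
ΣM about P: M_P − 420·sin35°·224 − (1.9·265)·270.5 − 160·370 − 163750 = 0 → M_P = 413100 N·mm.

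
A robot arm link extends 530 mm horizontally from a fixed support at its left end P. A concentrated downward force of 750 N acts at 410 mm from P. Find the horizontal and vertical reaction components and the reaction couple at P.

ΣF_x = 0: P_x = 0.
ΣF_y = 0: P_y − 750 = 0 → P_y = 750.0 N.
ΣM about P: M_P − 750·410 = 0 → M_P = 307500 N·mm.

P_x = 0, P_y = 750.0 N, M_P = 307500 N·mm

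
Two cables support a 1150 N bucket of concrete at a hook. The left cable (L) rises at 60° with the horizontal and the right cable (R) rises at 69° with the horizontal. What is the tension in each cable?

ΣF_x = 0: −T_L·cos60° + T_R·cos69° = 0 → T_R = 1.39521·T_L.
ΣF_y = 0: T_L·sin60° + T_R·sin69° = 1150.
Substitute: T_L·(0.866025 + 1.39521·0.93358) = 1150 → T_L = 530.305 ≈ 530.3 N.
Then T_R = 1.39521 × 530.305 = 739.9 N.

T_L = 530.3 N, T_R = 739.9 N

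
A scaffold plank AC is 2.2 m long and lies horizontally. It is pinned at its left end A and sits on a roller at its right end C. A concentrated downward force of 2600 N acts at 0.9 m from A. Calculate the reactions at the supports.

A_x = 0, A_y = 1536 N, C_y = 1064 N

ΣM about A: C_y·2.2 − 2600·0.9 = 0 → C_y = 2340/2.2 = 1063.64 ≈ 1064 N.
ΣF_y = 0: A_y + 1063.64 − 2600 = 0 → A_y = 1536 N.
ΣF_x = 0: no horizontal applied forces, so A_x = 0.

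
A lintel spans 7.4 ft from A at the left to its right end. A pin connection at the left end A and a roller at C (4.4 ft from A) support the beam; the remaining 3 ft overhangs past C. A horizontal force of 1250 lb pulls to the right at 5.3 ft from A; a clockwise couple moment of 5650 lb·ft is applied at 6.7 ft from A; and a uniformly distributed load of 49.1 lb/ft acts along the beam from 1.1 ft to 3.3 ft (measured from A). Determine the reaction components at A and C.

Resultant of the distributed load: 49.1 × 2.2 = 108.02 lb at 2.2 ft from A.
ΣM about A: C_y·4.4 − 5650 − (49.1·2.2)·2.2 = 0 → C_y = 5887.644/4.4 = 1338.1 ≈ 1338 lb.
ΣF_y = 0: A_y + 1338.1 − 49.1·2.2 = 0 → A_y = -1230 lb.
ΣF_x = 0: A_x + 1250 = 0 → A_x = -1250 lb.

A_x = -1250 lb, A_y = -1230 lb, C_y = 1338 lb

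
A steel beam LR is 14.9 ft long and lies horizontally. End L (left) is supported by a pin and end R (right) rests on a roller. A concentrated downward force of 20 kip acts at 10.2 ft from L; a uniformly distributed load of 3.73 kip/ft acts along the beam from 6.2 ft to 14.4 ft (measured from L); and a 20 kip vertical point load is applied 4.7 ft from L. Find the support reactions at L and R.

Resultant of the distributed load: 3.73 × 8.2 = 30.586 kip at 10.3 ft from L.
Taking moments about L: R_y·14.9 − 20·10.2 − (3.73·8.2)·10.3 − 20·4.7 = 0 → R_y = 613.0358/14.9 = 41.1433 ≈ 41.14 kip.
ΣF_y = 0: L_y + 41.1433 − 20 − 3.73·8.2 − 20 = 0 → L_y = 29.44 kip.
ΣF_x = 0: no horizontal applied forces, so L_x = 0.

L_x = 0, L_y = 29.44 kip, R_y = 41.14 kip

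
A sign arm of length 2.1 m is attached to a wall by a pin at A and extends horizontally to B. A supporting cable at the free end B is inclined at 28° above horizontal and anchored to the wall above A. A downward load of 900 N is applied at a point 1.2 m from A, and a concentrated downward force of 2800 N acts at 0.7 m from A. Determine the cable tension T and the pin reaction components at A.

ΣM about A: T·sin28°·2.1 − 900·1.2 − 2800·0.7 = 0 → T = 3040/(2.1·0.469472) = 3083.5 ≈ 3084 N.
ΣF_x = 0: A_x − T·cos28° = 0 → A_x = 3083.5 × 0.882948 = 2723 N.
ΣF_y = 0: A_y + T·sin28° − 900 − 2800 = 0 → A_y = 3700 − 3083.5 × 0.469472 = 2252 N.

T = 3084 N, A_x = 2723 N, A_y = 2252 N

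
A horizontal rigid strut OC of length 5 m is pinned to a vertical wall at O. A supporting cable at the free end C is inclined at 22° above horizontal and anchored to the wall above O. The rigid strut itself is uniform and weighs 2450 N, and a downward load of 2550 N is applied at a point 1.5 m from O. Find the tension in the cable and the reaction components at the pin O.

ΣM about O: T·sin22°·5 − 2450·2.5 − 2550·1.5 = 0 → T = 9950/(5·0.374607) = 5312.23 ≈ 5312 N.
ΣF_x = 0: O_x − T·cos22° = 0 → O_x = 5312.23 × 0.927184 = 4925 N.
ΣF_y = 0: O_y + T·sin22° − 2450 − 2550 = 0 → O_y = 5000 − 5312.23 × 0.374607 = 3010 N.

T = 5312 N, O_x = 4925 N, O_y = 3010 N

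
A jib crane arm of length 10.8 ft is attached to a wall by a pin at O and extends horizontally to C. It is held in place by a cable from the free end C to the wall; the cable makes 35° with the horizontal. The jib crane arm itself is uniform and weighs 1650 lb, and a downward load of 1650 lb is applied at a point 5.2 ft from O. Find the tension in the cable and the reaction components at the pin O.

T = 2823 lb, O_x = 2313 lb, O_y = 1681 lb

ΣM about O: T·sin35°·10.8 − 1650·5.4 − 1650·5.2 = 0 → T = 17490/(10.8·0.573576) = 2823.42 ≈ 2823 lb.
ΣF_x = 0: O_x − T·cos35° = 0 → O_x = 2823.42 × 0.819152 = 2313 lb.
ΣF_y = 0: O_y + T·sin35° − 1650 − 1650 = 0 → O_y = 3300 − 2823.42 × 0.573576 = 1681 lb.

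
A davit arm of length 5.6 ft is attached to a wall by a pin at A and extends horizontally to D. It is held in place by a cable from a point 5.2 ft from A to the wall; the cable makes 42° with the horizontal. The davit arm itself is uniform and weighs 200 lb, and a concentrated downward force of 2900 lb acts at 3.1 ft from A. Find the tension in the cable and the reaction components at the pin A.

T = 2745 lb, A_x = 2040 lb, A_y = 1263 lb

ΣM about A: T·sin42°·5.2 − 200·2.8 − 2900·3.1 = 0 → T = 9550/(5.2·0.669131) = 2744.66 ≈ 2745 lb.
ΣF_x = 0: A_x − T·cos42° = 0 → A_x = 2744.66 × 0.743145 = 2040 lb.
ΣF_y = 0: A_y + T·sin42° − 200 − 2900 = 0 → A_y = 3100 − 2744.66 × 0.669131 = 1263 lb.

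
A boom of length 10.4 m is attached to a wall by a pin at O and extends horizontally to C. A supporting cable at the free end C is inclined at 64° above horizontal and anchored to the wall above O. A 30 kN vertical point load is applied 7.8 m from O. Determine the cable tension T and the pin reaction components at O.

ΣM about O: T·sin64°·10.4 − 30·7.8 = 0 → T = 234/(10.4·0.898794) = 25.0335 ≈ 25.03 kN.
ΣF_x = 0: O_x − T·cos64° = 0 → O_x = 25.0335 × 0.438371 = 10.97 kN.
ΣF_y = 0: O_y + T·sin64° − 30 = 0 → O_y = 30 − 25.0335 × 0.898794 = 7.500 kN.

T = 25.03 kN, O_x = 10.97 kN, O_y = 7.500 kN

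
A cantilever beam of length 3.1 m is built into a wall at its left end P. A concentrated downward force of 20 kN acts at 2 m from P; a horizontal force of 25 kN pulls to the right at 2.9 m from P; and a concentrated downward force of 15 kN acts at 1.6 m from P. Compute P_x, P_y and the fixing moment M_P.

P_x = -25.00 kN, P_y = 35.00 kN, M_P = 64.00 kN·m

ΣF_x = 0: P_x + 25 = 0 → P_x = -25.00 kN.
ΣF_y = 0: P_y − 20 − 15 = 0 → P_y = 35.00 kN.
ΣM about P: M_P − 20·2 − 15·1.6 = 0 → M_P = 64.00 kN·m.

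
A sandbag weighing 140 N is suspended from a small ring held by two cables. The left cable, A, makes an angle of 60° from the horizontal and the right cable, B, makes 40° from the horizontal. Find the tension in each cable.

ΣF_x = 0: −T_A·cos60° + T_B·cos40° = 0 → T_B = 0.652704·T_A.
ΣF_y = 0: T_A·sin60° + T_B·sin40° = 140.
Substitute: T_A·(0.866025 + 0.652704·0.642788) = 140 → T_A = 108.901 ≈ 108.9 N.
Then T_B = 0.652704 × 108.901 = 71.08 N.

T_A = 108.9 N, T_B = 71.08 N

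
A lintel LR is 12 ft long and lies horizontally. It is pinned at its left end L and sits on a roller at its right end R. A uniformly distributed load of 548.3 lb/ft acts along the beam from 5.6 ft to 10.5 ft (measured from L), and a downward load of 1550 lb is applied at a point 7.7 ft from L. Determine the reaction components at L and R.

L_x = 0, L_y = 1440 lb, R_y = 2797 lb

Resultant of the distributed load: 548.3 × 4.9 = 2686.67 lb at 8.05 ft from L.
ΣM about L: R_y·12 − (548.3·4.9)·8.05 − 1550·7.7 = 0 → R_y = 33562.6935/12 = 2796.89 ≈ 2797 lb.
ΣF_y = 0: L_y + 2796.89 − 548.3·4.9 − 1550 = 0 → L_y = 1440 lb.
ΣF_x = 0: no horizontal applied forces, so L_x = 0.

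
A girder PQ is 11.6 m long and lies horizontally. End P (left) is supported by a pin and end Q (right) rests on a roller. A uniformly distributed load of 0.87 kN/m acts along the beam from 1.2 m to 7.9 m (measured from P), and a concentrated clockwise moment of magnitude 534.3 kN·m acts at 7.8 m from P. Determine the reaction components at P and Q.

Resultant of the distributed load: 0.87 × 6.7 = 5.829 kN at 4.55 m from P.
Moments about P: Q_y·11.6 − (0.87·6.7)·4.55 − 534.3 = 0 → Q_y = 560.82195/11.6 = 48.3467 ≈ 48.35 kN.
ΣF_y = 0: P_y + 48.3467 − 0.87·6.7 = 0 → P_y = -42.52 kN.
ΣF_x = 0: no horizontal applied forces, so P_x = 0.

P_x = 0, P_y = -42.52 kN, Q_y = 48.35 kN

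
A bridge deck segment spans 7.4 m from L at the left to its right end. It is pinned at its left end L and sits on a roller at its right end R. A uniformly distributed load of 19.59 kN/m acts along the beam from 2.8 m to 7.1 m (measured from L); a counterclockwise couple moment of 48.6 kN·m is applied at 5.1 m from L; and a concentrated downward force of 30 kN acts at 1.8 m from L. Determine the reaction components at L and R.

L_x = 0, L_y = 57.16 kN, R_y = 57.08 kN

Resultant of the distributed load: 19.59 × 4.3 = 84.237 kN at 4.95 m from L.
ΣM about L: R_y·7.4 − (19.59·4.3)·4.95 + 48.6 − 30·1.8 = 0 → R_y = 422.37315/7.4 = 57.0775 ≈ 57.08 kN.
ΣF_y = 0: L_y + 57.0775 − 19.59·4.3 − 30 = 0 → L_y = 57.16 kN.
ΣF_x = 0: no horizontal applied forces, so L_x = 0.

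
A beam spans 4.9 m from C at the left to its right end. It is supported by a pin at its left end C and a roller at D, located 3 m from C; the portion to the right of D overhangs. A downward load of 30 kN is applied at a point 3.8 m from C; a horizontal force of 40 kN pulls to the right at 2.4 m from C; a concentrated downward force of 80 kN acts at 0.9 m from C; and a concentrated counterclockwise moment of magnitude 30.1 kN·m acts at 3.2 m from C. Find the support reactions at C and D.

C_x = -40.00 kN, C_y = 58.03 kN, D_y = 51.97 kN

ΣM about C: D_y·3 − 30·3.8 − 80·0.9 + 30.1 = 0 → D_y = 155.9/3 = 51.9667 ≈ 51.97 kN.
ΣF_y = 0: C_y + 51.9667 − 30 − 80 = 0 → C_y = 58.03 kN.
ΣF_x = 0: C_x + 40 = 0 → C_x = -40.00 kN.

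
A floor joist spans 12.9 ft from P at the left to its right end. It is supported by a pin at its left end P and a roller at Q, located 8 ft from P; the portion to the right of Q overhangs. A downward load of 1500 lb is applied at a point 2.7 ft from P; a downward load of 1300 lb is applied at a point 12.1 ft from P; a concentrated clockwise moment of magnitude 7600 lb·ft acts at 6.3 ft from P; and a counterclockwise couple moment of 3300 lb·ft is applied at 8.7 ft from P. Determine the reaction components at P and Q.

ΣM about P: Q_y·8 − 1500·2.7 − 1300·12.1 − 7600 + 3300 = 0 → Q_y = 24080/8 = 3010 lb.
ΣF_y = 0: P_y + 3010 − 1500 − 1300 = 0 → P_y = -210.0 lb.
ΣF_x = 0: no horizontal applied forces, so P_x = 0.

P_x = 0, P_y = -210.0 lb, Q_y = 3010 lb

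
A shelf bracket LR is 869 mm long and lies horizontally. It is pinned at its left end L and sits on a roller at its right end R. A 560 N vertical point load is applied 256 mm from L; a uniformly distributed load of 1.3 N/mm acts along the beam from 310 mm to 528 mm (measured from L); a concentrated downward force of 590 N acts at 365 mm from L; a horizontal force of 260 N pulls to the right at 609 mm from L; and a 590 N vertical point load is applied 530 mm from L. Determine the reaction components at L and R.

L_x = -260.0 N, L_y = 1114 N, R_y = 909.3 N

Resultant of the distributed load: 1.3 × 218 = 283.4 N at 419 mm from L.
ΣM about L: R_y·869 − 560·256 − (1.3·218)·419 − 590·365 − 590·530 = 0 → R_y = 790154.6/869 = 909.269 ≈ 909.3 N.
ΣF_y = 0: L_y + 909.269 − 560 − 1.3·218 − 590 − 590 = 0 → L_y = 1114 N.
ΣF_x = 0: L_x + 260 = 0 → L_x = -260.0 N.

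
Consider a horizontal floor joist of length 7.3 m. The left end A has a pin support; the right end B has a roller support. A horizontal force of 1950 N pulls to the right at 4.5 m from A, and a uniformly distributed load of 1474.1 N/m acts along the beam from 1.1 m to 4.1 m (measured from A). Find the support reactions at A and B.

A_x = -1950 N, A_y = 2847 N, B_y = 1575 N

Resultant of the distributed load: 1474.1 × 3 = 4422.3 N at 2.6 m from A.
Taking moments about A: B_y·7.3 − (1474.1·3)·2.6 = 0 → B_y = 11497.98/7.3 = 1575.07 ≈ 1575 N.
ΣF_y = 0: A_y + 1575.07 − 1474.1·3 = 0 → A_y = 2847 N.
ΣF_x = 0: A_x + 1950 = 0 → A_x = -1950 N.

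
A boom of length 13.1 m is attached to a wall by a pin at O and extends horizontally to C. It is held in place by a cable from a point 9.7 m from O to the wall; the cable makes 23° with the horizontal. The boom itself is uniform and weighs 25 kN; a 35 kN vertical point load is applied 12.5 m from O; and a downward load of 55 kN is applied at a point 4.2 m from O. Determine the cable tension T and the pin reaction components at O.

ΣM about O: T·sin23°·9.7 − 25·6.55 − 35·12.5 − 55·4.2 = 0 → T = 832.25/(9.7·0.390731) = 219.586 ≈ 219.6 kN.
ΣF_x = 0: O_x − T·cos23° = 0 → O_x = 219.586 × 0.920505 = 202.1 kN.
ΣF_y = 0: O_y + T·sin23° − 25 − 35 − 55 = 0 → O_y = 115 − 219.586 × 0.390731 = 29.20 kN.

T = 219.6 kN, O_x = 202.1 kN, O_y = 29.20 kN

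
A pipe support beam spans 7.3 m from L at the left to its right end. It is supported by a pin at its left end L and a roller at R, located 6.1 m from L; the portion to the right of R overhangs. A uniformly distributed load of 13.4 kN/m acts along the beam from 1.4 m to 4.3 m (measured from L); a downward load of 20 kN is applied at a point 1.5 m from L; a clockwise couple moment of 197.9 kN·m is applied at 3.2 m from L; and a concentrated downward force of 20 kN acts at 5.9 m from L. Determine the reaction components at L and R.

Resultant of the distributed load: 13.4 × 2.9 = 38.86 kN at 2.85 m from L.
Moments about L: R_y·6.1 − (13.4·2.9)·2.85 − 20·1.5 − 197.9 − 20·5.9 = 0 → R_y = 456.651/6.1 = 74.8608 ≈ 74.86 kN.
ΣF_y = 0: L_y + 74.8608 − 13.4·2.9 − 20 − 20 = 0 → L_y = 3.999 kN.
ΣF_x = 0: no horizontal applied forces, so L_x = 0.

L_x = 0, L_y = 3.999 kN, R_y = 74.86 kN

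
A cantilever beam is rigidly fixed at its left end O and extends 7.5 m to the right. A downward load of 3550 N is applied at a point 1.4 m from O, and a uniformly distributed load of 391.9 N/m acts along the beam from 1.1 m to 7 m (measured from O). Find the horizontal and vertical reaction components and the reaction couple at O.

Resultant of the distributed load: 391.9 × 5.9 = 2312.21 N at 4.05 m from O.
ΣF_x = 0: O_x = 0.
ΣF_y = 0: O_y − 3550 − 391.9·5.9 = 0 → O_y = 5862 N.
ΣM about O: M_O − 3550·1.4 − (391.9·5.9)·4.05 = 0 → M_O = 14330 N·m.

O_x = 0, O_y = 5862 N, M_O = 14330 N·m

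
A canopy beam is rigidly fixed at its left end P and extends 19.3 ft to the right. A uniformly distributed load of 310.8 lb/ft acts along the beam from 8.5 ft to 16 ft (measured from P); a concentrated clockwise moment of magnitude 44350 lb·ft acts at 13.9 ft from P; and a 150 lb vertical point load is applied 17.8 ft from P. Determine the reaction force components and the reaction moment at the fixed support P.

P_x = 0, P_y = 2481 lb, M_P = 75570 lb·ft

Resultant of the distributed load: 310.8 × 7.5 = 2331 lb at 12.25 ft from P.
ΣF_x = 0: P_x = 0.
ΣF_y = 0: P_y − 310.8·7.5 − 150 = 0 → P_y = 2481 lb.
ΣM about P: M_P − (310.8·7.5)·12.25 − 44350 − 150·17.8 = 0 → M_P = 75570 lb·ft.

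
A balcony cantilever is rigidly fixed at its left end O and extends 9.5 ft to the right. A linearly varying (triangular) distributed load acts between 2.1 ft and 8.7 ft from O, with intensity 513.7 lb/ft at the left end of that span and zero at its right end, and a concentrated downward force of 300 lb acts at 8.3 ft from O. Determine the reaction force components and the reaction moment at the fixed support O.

Resultant of the triangular load: ½ × 513.7 × 6.6 = 1695.21 lb, acting at 4.3 ft from O (one-third of the span from the peak).
ΣF_x = 0: O_x = 0.
ΣF_y = 0: O_y − ½·513.7·6.6 − 300 = 0 → O_y = 1995 lb.
ΣM about O: M_O − (½·513.7·6.6)·4.3 − 300·8.3 = 0 → M_O = 9779 lb·ft.

O_x = 0, O_y = 1995 lb, M_O = 9779 lb·ft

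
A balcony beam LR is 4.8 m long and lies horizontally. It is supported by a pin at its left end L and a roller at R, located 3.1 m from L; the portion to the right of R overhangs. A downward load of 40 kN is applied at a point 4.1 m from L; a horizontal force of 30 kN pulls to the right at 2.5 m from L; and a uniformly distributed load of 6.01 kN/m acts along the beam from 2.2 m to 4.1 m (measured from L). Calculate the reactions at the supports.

Resultant of the distributed load: 6.01 × 1.9 = 11.419 kN at 3.15 m from L.
ΣM about L: R_y·3.1 − 40·4.1 − (6.01·1.9)·3.15 = 0 → R_y = 199.96985/3.1 = 64.5064 ≈ 64.51 kN.
ΣF_y = 0: L_y + 64.5064 − 40 − 6.01·1.9 = 0 → L_y = -13.09 kN.
ΣF_x = 0: L_x + 30 = 0 → L_x = -30.00 kN.

L_x = -30.00 kN, L_y = -13.09 kN, R_y = 64.51 kN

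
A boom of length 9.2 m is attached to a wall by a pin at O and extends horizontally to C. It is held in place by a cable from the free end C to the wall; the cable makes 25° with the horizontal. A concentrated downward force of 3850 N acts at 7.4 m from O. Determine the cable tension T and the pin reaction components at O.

ΣM about O: T·sin25°·9.2 − 3850·7.4 = 0 → T = 28490/(9.2·0.422618) = 7327.51 ≈ 7328 N.
ΣF_x = 0: O_x − T·cos25° = 0 → O_x = 7327.51 × 0.906308 = 6641 N.
ΣF_y = 0: O_y + T·sin25° − 3850 = 0 → O_y = 3850 − 7327.51 × 0.422618 = 753.3 N.

T = 7328 N, O_x = 6641 N, O_y = 753.3 N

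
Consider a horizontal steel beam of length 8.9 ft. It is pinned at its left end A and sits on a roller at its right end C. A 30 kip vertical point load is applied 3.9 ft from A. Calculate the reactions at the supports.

A_x = 0, A_y = 16.85 kip, C_y = 13.15 kip

Taking moments about A: C_y·8.9 − 30·3.9 = 0 → C_y = 117/8.9 = 13.1461 ≈ 13.15 kip.
ΣF_y = 0: A_y + 13.1461 − 30 = 0 → A_y = 16.85 kip.
ΣF_x = 0: no horizontal applied forces, so A_x = 0.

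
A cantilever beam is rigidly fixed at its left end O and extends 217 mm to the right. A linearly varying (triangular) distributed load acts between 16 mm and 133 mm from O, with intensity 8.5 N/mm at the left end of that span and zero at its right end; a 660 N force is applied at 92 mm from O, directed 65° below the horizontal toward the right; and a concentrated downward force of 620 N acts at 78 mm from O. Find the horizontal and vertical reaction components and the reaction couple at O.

Resultant of the triangular load: ½ × 8.5 × 117 = 497.25 N, acting at 55 mm from O (one-third of the span from the peak).
ΣF_x = 0: O_x + 660·cos65° = 0 → O_x = -278.9 N.
ΣF_y = 0: O_y − ½·8.5·117 − 660·sin65° − 620 = 0 → O_y = 1715 N.
ΣM about O: M_O − (½·8.5·117)·55 − 660·sin65°·92 − 620·78 = 0 → M_O = 130700 N·mm.

O_x = -278.9 N, O_y = 1715 N, M_O = 130700 N·mm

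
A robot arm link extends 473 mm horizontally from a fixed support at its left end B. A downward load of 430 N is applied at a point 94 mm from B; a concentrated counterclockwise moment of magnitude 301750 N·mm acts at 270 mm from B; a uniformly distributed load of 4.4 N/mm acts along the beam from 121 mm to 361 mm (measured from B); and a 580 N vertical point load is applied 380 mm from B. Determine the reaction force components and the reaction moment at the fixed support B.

Resultant of the distributed load: 4.4 × 240 = 1056 N at 241 mm from B.
ΣF_x = 0: B_x = 0.
ΣF_y = 0: B_y − 430 − 4.4·240 − 580 = 0 → B_y = 2066 N.
ΣM about B: M_B − 430·94 + 301750 − (4.4·240)·241 − 580·380 = 0 → M_B = 213600 N·mm.

B_x = 0, B_y = 2066 N, M_B = 213600 N·mm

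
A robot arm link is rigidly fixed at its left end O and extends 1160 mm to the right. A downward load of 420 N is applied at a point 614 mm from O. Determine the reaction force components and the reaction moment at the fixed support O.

ΣF_x = 0: O_x = 0.
ΣF_y = 0: O_y − 420 = 0 → O_y = 420.0 N.
ΣM about O: M_O − 420·614 = 0 → M_O = 257900 N·mm.

O_x = 0, O_y = 420.0 N, M_O = 257900 N·mm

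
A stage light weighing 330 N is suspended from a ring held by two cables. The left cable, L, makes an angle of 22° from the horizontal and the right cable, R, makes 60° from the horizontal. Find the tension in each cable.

T_L = 166.6 N, T_R = 309.0 N

ΣF_x = 0: −T_L·cos22° + T_R·cos60° = 0 → T_R = 1.85437·T_L.
ΣF_y = 0: T_L·sin22° + T_R·sin60° = 330.
Substitute: T_L·(0.374607 + 1.85437·0.866025) = 330 → T_L = 166.621 ≈ 166.6 N.
Then T_R = 1.85437 × 166.621 = 309.0 N.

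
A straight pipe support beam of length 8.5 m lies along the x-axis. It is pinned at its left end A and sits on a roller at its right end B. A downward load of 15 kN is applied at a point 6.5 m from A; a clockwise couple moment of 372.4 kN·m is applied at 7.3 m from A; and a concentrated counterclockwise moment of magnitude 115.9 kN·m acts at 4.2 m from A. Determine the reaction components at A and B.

Moments about A: B_y·8.5 − 15·6.5 − 372.4 + 115.9 = 0 → B_y = 354/8.5 = 41.6471 ≈ 41.65 kN.
ΣF_y = 0: A_y + 41.6471 − 15 = 0 → A_y = -26.65 kN.
ΣF_x = 0: no horizontal applied forces, so A_x = 0.

A_x = 0, A_y = -26.65 kN, B_y = 41.65 kN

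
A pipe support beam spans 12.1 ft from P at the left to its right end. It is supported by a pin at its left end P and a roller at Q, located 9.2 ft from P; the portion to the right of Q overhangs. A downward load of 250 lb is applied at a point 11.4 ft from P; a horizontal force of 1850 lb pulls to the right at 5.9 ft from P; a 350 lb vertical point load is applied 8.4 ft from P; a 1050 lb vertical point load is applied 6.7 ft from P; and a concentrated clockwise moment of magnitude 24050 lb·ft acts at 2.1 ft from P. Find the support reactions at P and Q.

ΣM about P: Q_y·9.2 − 250·11.4 − 350·8.4 − 1050·6.7 − 24050 = 0 → Q_y = 36875/9.2 = 4008.15 ≈ 4008 lb.
ΣF_y = 0: P_y + 4008.15 − 250 − 350 − 1050 = 0 → P_y = -2358 lb.
ΣF_x = 0: P_x + 1850 = 0 → P_x = -1850 lb.

P_x = -1850 lb, P_y = -2358 lb, Q_y = 4008 lb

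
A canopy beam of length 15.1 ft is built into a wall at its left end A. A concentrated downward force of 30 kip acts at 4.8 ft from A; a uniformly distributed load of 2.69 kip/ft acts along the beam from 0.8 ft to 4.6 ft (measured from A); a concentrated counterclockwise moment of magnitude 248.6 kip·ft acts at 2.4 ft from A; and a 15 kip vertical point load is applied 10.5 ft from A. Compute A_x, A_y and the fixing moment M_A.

A_x = 0, A_y = 55.22 kip, M_A = 80.50 kip·ft

Resultant of the distributed load: 2.69 × 3.8 = 10.222 kip at 2.7 ft from A.
ΣF_x = 0: A_x = 0.
ΣF_y = 0: A_y − 30 − 2.69·3.8 − 15 = 0 → A_y = 55.22 kip.
ΣM about A: M_A − 30·4.8 − (2.69·3.8)·2.7 + 248.6 − 15·10.5 = 0 → M_A = 80.50 kip·ft.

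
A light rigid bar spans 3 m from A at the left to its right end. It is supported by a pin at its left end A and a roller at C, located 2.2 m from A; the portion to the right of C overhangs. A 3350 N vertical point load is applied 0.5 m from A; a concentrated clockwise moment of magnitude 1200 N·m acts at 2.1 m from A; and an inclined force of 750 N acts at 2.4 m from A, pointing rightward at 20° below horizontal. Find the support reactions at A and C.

A_x = -704.8 N, A_y = 2020 N, C_y = 1587 N

Taking moments about A: C_y·2.2 − 3350·0.5 − 1200 − 750·sin20°·2.4 = 0 → C_y = 3490.64/2.2 = 1586.65 ≈ 1587 N.
ΣF_y = 0: A_y + 1586.65 − 3350 − 750·sin20° = 0 → A_y = 2020 N.
ΣF_x = 0: A_x + 750·cos20° = 0 → A_x = -704.8 N.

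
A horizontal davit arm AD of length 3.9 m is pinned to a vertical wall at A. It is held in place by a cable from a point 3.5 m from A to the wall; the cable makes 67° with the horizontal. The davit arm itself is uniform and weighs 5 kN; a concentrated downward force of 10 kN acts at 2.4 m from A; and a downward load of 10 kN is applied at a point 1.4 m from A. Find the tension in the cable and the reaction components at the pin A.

T = 14.82 kN, A_x = 5.791 kN, A_y = 11.36 kN

ΣM about A: T·sin67°·3.5 − 5·1.95 − 10·2.4 − 10·1.4 = 0 → T = 47.75/(3.5·0.920505) = 14.8211 ≈ 14.82 kN.
ΣF_x = 0: A_x − T·cos67° = 0 → A_x = 14.8211 × 0.390731 = 5.791 kN.
ΣF_y = 0: A_y + T·sin67° − 5 − 10 − 10 = 0 → A_y = 25 − 14.8211 × 0.920505 = 11.36 kN.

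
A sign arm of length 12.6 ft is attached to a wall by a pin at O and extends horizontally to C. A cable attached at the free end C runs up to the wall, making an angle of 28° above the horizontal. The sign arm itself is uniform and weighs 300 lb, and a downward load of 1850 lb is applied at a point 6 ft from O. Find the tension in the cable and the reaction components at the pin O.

ΣM about O: T·sin28°·12.6 − 300·6.3 − 1850·6 = 0 → T = 12990/(12.6·0.469472) = 2195.98 ≈ 2196 lb.
ΣF_x = 0: O_x − T·cos28° = 0 → O_x = 2195.98 × 0.882948 = 1939 lb.
ΣF_y = 0: O_y + T·sin28° − 300 − 1850 = 0 → O_y = 2150 − 2195.98 × 0.469472 = 1119 lb.

T = 2196 lb, O_x = 1939 lb, O_y = 1119 lb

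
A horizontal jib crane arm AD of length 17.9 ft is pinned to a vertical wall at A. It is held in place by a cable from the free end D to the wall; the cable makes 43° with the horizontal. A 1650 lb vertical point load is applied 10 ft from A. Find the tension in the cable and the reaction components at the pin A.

ΣM about A: T·sin43°·17.9 − 1650·10 = 0 → T = 16500/(17.9·0.681998) = 1351.6 ≈ 1352 lb.
ΣF_x = 0: A_x − T·cos43° = 0 → A_x = 1351.6 × 0.731354 = 988.5 lb.
ΣF_y = 0: A_y + T·sin43° − 1650 = 0 → A_y = 1650 − 1351.6 × 0.681998 = 728.2 lb.

T = 1352 lb, A_x = 988.5 lb, A_y = 728.2 lb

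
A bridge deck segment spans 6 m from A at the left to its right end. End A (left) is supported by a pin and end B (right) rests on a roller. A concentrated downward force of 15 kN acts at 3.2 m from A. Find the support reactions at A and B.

A_x = 0, A_y = 7.000 kN, B_y = 8.000 kN

Taking moments about A: B_y·6 − 15·3.2 = 0 → B_y = 48/6 = 8.000 kN.
ΣF_y = 0: A_y + 8 − 15 = 0 → A_y = 7.000 kN.
ΣF_x = 0: no horizontal applied forces, so A_x = 0.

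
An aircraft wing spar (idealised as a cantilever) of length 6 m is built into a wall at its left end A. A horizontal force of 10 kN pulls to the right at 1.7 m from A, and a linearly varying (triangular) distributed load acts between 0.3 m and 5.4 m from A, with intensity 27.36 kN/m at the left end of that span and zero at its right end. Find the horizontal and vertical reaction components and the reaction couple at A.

A_x = -10.00 kN, A_y = 69.77 kN, M_A = 139.5 kN·m

Resultant of the triangular load: ½ × 27.36 × 5.1 = 69.768 kN, acting at 2 m from A (one-third of the span from the peak).
ΣF_x = 0: A_x + 10 = 0 → A_x = -10.00 kN.
ΣF_y = 0: A_y − ½·27.36·5.1 = 0 → A_y = 69.77 kN.
ΣM about A: M_A − (½·27.36·5.1)·2 = 0 → M_A = 139.5 kN·m.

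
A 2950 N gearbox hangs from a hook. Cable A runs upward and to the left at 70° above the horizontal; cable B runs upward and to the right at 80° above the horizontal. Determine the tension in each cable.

T_A = 1025 N, T_B = 2018 N

ΣF_x = 0: −T_A·cos70° + T_B·cos80° = 0 → T_B = 1.96962·T_A.
ΣF_y = 0: T_A·sin70° + T_B·sin80° = 2950.
Substitute: T_A·(0.939693 + 1.96962·0.984808) = 2950 → T_A = 1024.52 ≈ 1025 N.
Then T_B = 1.96962 × 1024.52 = 2018 N.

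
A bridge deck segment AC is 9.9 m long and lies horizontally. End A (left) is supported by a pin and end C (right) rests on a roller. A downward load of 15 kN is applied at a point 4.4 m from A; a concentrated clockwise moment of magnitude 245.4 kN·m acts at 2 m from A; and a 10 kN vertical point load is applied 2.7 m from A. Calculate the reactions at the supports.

Moments about A: C_y·9.9 − 15·4.4 − 245.4 − 10·2.7 = 0 → C_y = 338.4/9.9 = 34.1818 ≈ 34.18 kN.
ΣF_y = 0: A_y + 34.1818 − 15 − 10 = 0 → A_y = -9.182 kN.
ΣF_x = 0: no horizontal applied forces, so A_x = 0.

A_x = 0, A_y = -9.182 kN, C_y = 34.18 kN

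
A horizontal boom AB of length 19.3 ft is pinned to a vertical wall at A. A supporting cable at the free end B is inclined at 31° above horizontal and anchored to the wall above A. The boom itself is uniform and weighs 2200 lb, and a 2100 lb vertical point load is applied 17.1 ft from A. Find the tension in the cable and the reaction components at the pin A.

ΣM about A: T·sin31°·19.3 − 2200·9.65 − 2100·17.1 = 0 → T = 57140/(19.3·0.515038) = 5748.36 ≈ 5748 lb.
ΣF_x = 0: A_x − T·cos31° = 0 → A_x = 5748.36 × 0.857167 = 4927 lb.
ΣF_y = 0: A_y + T·sin31° − 2200 − 2100 = 0 → A_y = 4300 − 5748.36 × 0.515038 = 1339 lb.

T = 5748 lb, A_x = 4927 lb, A_y = 1339 lb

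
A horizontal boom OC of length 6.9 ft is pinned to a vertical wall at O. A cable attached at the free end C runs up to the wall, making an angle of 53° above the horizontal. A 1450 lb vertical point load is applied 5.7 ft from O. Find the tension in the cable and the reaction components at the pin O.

ΣM about O: T·sin53°·6.9 − 1450·5.7 = 0 → T = 8265/(6.9·0.798636) = 1499.84 ≈ 1500 lb.
ΣF_x = 0: O_x − T·cos53° = 0 → O_x = 1499.84 × 0.601815 = 902.6 lb.
ΣF_y = 0: O_y + T·sin53° − 1450 = 0 → O_y = 1450 − 1499.84 × 0.798636 = 252.2 lb.

T = 1500 lb, O_x = 902.6 lb, O_y = 252.2 lb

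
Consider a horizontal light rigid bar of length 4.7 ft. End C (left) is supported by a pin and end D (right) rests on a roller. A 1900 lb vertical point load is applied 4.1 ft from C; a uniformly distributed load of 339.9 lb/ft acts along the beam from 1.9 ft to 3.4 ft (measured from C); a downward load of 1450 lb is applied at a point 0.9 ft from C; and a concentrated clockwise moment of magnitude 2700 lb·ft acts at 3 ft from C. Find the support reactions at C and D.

Resultant of the distributed load: 339.9 × 1.5 = 509.85 lb at 2.65 ft from C.
ΣM about C: D_y·4.7 − 1900·4.1 − (339.9·1.5)·2.65 − 1450·0.9 − 2700 = 0 → D_y = 13146.1025/4.7 = 2797.04 ≈ 2797 lb.
ΣF_y = 0: C_y + 2797.04 − 1900 − 339.9·1.5 − 1450 = 0 → C_y = 1063 lb.
ΣF_x = 0: no horizontal applied forces, so C_x = 0.

C_x = 0, C_y = 1063 lb, D_y = 2797 lb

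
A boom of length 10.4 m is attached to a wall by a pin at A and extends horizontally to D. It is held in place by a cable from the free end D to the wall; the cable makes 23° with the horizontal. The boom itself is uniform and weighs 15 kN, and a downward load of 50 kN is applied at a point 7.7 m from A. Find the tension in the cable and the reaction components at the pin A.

T = 113.9 kN, A_x = 104.9 kN, A_y = 20.48 kN

ΣM about A: T·sin23°·10.4 − 15·5.2 − 50·7.7 = 0 → T = 463/(10.4·0.390731) = 113.938 ≈ 113.9 kN.
ΣF_x = 0: A_x − T·cos23° = 0 → A_x = 113.938 × 0.920505 = 104.9 kN.
ΣF_y = 0: A_y + T·sin23° − 15 − 50 = 0 → A_y = 65 − 113.938 × 0.390731 = 20.48 kN.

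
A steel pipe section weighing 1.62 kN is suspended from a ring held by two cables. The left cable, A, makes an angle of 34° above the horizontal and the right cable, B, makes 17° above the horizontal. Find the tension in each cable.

T_A = 1.993 kN, T_B = 1.728 kN

ΣF_x = 0: −T_A·cos34° + T_B·cos17° = 0 → T_B = 0.866918·T_A.
ΣF_y = 0: T_A·sin34° + T_B·sin17° = 1.62.
Substitute: T_A·(0.559193 + 0.866918·0.292372) = 1.62 → T_A = 1.99346 ≈ 1.993 kN.
Then T_B = 0.866918 × 1.99346 = 1.728 kN.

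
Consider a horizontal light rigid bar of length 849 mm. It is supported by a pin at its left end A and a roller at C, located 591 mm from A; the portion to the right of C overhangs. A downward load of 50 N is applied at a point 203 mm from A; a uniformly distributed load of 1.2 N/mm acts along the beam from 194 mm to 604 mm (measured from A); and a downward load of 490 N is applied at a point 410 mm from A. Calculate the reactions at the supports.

Resultant of the distributed load: 1.2 × 410 = 492 N at 399 mm from A.
ΣM about A: C_y·591 − 50·203 − (1.2·410)·399 − 490·410 = 0 → C_y = 407358/591 = 689.269 ≈ 689.3 N.
ΣF_y = 0: A_y + 689.269 − 50 − 1.2·410 − 490 = 0 → A_y = 342.7 N.
ΣF_x = 0: no horizontal applied forces, so A_x = 0.

A_x = 0, A_y = 342.7 N, C_y = 689.3 N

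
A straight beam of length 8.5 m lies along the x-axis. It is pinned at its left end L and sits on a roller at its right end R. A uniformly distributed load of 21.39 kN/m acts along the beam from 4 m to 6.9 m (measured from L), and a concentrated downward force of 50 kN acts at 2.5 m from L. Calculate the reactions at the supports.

Resultant of the distributed load: 21.39 × 2.9 = 62.031 kN at 5.45 m from L.
Moments about L: R_y·8.5 − (21.39·2.9)·5.45 − 50·2.5 = 0 → R_y = 463.06895/8.5 = 54.4787 ≈ 54.48 kN.
ΣF_y = 0: L_y + 54.4787 − 21.39·2.9 − 50 = 0 → L_y = 57.55 kN.
ΣF_x = 0: no horizontal applied forces, so L_x = 0.

L_x = 0, L_y = 57.55 kN, R_y = 54.48 kN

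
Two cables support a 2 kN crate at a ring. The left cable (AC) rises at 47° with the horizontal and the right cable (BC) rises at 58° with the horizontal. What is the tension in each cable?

ΣF_x = 0: −T_AC·cos47° + T_BC·cos58° = 0 → T_BC = 1.28699·T_AC.
ΣF_y = 0: T_AC·sin47° + T_BC·sin58° = 2.
Substitute: T_AC·(0.731354 + 1.28699·0.848048) = 2 → T_AC = 1.09722 ≈ 1.097 kN.
Then T_BC = 1.28699 × 1.09722 = 1.412 kN.

T_AC = 1.097 kN, T_BC = 1.412 kN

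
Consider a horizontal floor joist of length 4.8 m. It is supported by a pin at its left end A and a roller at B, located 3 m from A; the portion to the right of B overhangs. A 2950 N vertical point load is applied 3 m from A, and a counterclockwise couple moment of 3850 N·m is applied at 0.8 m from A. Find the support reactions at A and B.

Moments about A: B_y·3 − 2950·3 + 3850 = 0 → B_y = 5000/3 = 1666.67 ≈ 1667 N.
ΣF_y = 0: A_y + 1666.67 − 2950 = 0 → A_y = 1283 N.
ΣF_x = 0: no horizontal applied forces, so A_x = 0.

A_x = 0, A_y = 1283 N, B_y = 1667 N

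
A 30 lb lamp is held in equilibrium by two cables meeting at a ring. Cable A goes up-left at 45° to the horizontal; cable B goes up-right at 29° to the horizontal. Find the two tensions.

T_A = 27.30 lb, T_B = 22.07 lb

ΣF_x = 0: −T_A·cos45° + T_B·cos29° = 0 → T_B = 0.808473·T_A.
ΣF_y = 0: T_A·sin45° + T_B·sin29° = 30.
Substitute: T_A·(0.707107 + 0.808473·0.48481) = 30 → T_A = 27.296 ≈ 27.30 lb.
Then T_B = 0.808473 × 27.296 = 22.07 lb.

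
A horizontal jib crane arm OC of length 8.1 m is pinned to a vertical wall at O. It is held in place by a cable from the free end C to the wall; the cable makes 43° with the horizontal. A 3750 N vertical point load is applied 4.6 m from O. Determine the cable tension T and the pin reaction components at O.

T = 3123 N, O_x = 2284 N, O_y = 1620 N

ΣM about O: T·sin43°·8.1 − 3750·4.6 = 0 → T = 17250/(8.1·0.681998) = 3122.63 ≈ 3123 N.
ΣF_x = 0: O_x − T·cos43° = 0 → O_x = 3122.63 × 0.731354 = 2284 N.
ΣF_y = 0: O_y + T·sin43° − 3750 = 0 → O_y = 3750 − 3122.63 × 0.681998 = 1620 N.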